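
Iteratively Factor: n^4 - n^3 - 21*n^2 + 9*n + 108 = (n + 3)*(n^3 - 4*n^2 - 9*n + 36) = (n - 4)*(n + 3)*(n^2 - 9) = (n - 4)*(n + 3)^2*(n - 3)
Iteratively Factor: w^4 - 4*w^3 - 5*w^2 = (w)*(w^3 - 4*w^2 - 5*w) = w*(w + 1)*(w^2 - 5*w) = w^2*(w + 1)*(w - 5)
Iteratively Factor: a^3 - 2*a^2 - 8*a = (a)*(a^2 - 2*a - 8) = a*(a + 2)*(a - 4)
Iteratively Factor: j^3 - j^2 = (j)*(j^2 - j) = j^2*(j - 1)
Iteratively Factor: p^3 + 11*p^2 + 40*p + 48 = (p + 4)*(p^2 + 7*p + 12) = (p + 3)*(p + 4)*(p + 4)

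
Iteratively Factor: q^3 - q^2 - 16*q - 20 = (q - 5)*(q^2 + 4*q + 4) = (q - 5)*(q + 2)*(q + 2)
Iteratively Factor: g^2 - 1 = (g + 1)*(g - 1)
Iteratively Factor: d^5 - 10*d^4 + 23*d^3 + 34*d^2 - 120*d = (d - 5)*(d^4 - 5*d^3 - 2*d^2 + 24*d) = d*(d - 5)*(d^3 - 5*d^2 - 2*d + 24) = d*(d - 5)*(d - 3)*(d^2 - 2*d - 8) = d*(d - 5)*(d - 3)*(d + 2)*(d - 4)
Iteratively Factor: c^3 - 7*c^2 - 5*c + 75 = (c - 5)*(c^2 - 2*c - 15) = (c - 5)^2*(c + 3)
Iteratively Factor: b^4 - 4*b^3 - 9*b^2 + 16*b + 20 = (b - 2)*(b^3 - 2*b^2 - 13*b - 10) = (b - 2)*(b + 2)*(b^2 - 4*b - 5) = (b - 2)*(b + 1)*(b + 2)*(b - 5)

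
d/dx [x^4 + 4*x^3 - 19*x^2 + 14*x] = 4*x^3 + 12*x^2 - 38*x + 14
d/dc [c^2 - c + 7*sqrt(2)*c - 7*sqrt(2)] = 2*c - 1 + 7*sqrt(2)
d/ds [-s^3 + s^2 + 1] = s*(2 - 3*s)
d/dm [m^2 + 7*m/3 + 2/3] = 2*m + 7/3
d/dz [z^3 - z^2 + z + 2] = 3*z^2 - 2*z + 1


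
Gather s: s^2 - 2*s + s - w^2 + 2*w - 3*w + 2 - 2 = s^2 - s - w^2 - w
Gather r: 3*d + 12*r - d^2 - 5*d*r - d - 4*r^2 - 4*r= -d^2 + 2*d - 4*r^2 + r*(8 - 5*d)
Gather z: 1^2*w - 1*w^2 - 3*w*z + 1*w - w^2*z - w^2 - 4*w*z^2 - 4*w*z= -2*w^2 - 4*w*z^2 + 2*w + z*(-w^2 - 7*w)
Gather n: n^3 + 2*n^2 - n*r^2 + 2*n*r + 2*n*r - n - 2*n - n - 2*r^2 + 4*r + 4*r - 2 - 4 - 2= n^3 + 2*n^2 + n*(-r^2 + 4*r - 4) - 2*r^2 + 8*r - 8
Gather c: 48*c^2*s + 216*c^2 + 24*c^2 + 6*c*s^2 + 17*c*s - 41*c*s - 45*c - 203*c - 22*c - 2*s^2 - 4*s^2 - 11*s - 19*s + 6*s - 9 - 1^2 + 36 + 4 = c^2*(48*s + 240) + c*(6*s^2 - 24*s - 270) - 6*s^2 - 24*s + 30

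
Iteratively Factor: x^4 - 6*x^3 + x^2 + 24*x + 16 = (x - 4)*(x^3 - 2*x^2 - 7*x - 4) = (x - 4)*(x + 1)*(x^2 - 3*x - 4) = (x - 4)*(x + 1)^2*(x - 4)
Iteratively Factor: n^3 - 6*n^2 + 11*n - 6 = (n - 2)*(n^2 - 4*n + 3) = (n - 3)*(n - 2)*(n - 1)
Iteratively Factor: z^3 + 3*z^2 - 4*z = (z)*(z^2 + 3*z - 4) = z*(z - 1)*(z + 4)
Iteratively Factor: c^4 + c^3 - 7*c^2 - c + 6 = (c + 3)*(c^3 - 2*c^2 - c + 2) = (c + 1)*(c + 3)*(c^2 - 3*c + 2) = (c - 2)*(c + 1)*(c + 3)*(c - 1)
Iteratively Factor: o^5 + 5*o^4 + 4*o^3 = (o + 1)*(o^4 + 4*o^3) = (o + 1)*(o + 4)*(o^3) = o*(o + 1)*(o + 4)*(o^2) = o^2*(o + 1)*(o + 4)*(o)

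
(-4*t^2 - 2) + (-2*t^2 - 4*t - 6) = -6*t^2 - 4*t - 8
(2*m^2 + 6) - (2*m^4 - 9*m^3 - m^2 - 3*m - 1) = -2*m^4 + 9*m^3 + 3*m^2 + 3*m + 7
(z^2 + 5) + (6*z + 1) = z^2 + 6*z + 6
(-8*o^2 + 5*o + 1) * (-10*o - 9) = 80*o^3 + 22*o^2 - 55*o - 9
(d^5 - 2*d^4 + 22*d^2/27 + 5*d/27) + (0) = d^5 - 2*d^4 + 22*d^2/27 + 5*d/27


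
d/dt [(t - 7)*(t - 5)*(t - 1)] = 3*t^2 - 26*t + 47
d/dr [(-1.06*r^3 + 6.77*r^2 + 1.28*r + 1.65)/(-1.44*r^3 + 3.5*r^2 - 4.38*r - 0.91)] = (6.0388*r^4 + 12.972*r^3 - 24.1108*r^2 - 23.8714*r + 6.0622)/(2.0736*r^6 - 10.08*r^5 + 24.8644*r^4 - 28.0392*r^3 + 12.8144*r^2 + 7.9716*r + 0.8281)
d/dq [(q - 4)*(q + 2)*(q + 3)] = 3*q^2 + 2*q - 14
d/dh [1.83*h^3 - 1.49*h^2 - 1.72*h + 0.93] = 5.49*h^2 - 2.98*h - 1.72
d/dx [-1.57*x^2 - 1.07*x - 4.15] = -3.14*x - 1.07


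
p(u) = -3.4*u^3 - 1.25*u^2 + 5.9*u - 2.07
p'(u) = -10.2*u^2 - 2.5*u + 5.9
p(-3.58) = 116.79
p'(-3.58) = -115.88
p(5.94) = -723.72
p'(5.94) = -368.84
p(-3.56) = 114.49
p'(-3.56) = -114.47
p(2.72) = -63.69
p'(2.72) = -76.36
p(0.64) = 0.30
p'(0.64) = 0.12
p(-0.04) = -2.31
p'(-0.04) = 5.98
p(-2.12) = 12.20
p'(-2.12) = -34.64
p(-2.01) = 8.63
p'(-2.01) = -30.28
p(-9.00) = 2322.18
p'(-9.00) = -797.80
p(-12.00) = 5622.33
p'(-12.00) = -1432.90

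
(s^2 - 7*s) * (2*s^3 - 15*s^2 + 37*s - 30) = 2*s^5 - 29*s^4 + 142*s^3 - 289*s^2 + 210*s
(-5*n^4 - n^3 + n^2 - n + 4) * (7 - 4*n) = 20*n^5 - 31*n^4 - 11*n^3 + 11*n^2 - 23*n + 28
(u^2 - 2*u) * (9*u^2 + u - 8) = 9*u^4 - 17*u^3 - 10*u^2 + 16*u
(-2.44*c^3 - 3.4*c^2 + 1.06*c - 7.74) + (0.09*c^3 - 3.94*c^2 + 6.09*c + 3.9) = -2.35*c^3 - 7.34*c^2 + 7.15*c - 3.84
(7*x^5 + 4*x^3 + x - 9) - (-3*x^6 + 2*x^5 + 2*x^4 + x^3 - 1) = 3*x^6 + 5*x^5 - 2*x^4 + 3*x^3 + x - 8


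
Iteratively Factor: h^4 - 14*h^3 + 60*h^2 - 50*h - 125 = (h + 1)*(h^3 - 15*h^2 + 75*h - 125) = (h - 5)*(h + 1)*(h^2 - 10*h + 25) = (h - 5)^2*(h + 1)*(h - 5)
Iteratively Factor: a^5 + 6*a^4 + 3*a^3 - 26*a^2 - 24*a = (a + 1)*(a^4 + 5*a^3 - 2*a^2 - 24*a) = (a + 1)*(a + 4)*(a^3 + a^2 - 6*a) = (a - 2)*(a + 1)*(a + 4)*(a^2 + 3*a) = a*(a - 2)*(a + 1)*(a + 4)*(a + 3)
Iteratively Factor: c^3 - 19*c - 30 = (c + 2)*(c^2 - 2*c - 15) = (c - 5)*(c + 2)*(c + 3)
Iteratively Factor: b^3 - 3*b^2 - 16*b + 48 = (b - 4)*(b^2 + b - 12) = (b - 4)*(b + 4)*(b - 3)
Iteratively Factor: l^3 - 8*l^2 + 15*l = (l - 3)*(l^2 - 5*l) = (l - 5)*(l - 3)*(l)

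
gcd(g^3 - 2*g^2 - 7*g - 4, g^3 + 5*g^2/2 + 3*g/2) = g + 1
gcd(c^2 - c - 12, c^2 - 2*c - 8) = c - 4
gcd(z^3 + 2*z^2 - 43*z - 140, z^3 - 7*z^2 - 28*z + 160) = z + 5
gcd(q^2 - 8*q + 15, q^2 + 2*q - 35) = q - 5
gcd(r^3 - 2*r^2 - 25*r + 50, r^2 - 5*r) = r - 5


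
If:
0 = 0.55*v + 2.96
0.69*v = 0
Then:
No Solution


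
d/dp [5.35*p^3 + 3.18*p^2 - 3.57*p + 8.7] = 16.05*p^2 + 6.36*p - 3.57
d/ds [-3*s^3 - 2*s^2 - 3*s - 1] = -9*s^2 - 4*s - 3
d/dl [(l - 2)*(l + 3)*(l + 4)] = 3*l^2 + 10*l - 2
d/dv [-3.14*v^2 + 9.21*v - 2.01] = 9.21 - 6.28*v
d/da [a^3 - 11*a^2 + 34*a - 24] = 3*a^2 - 22*a + 34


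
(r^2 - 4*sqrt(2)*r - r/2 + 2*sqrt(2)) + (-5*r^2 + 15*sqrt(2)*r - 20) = -4*r^2 - r/2 + 11*sqrt(2)*r - 20 + 2*sqrt(2)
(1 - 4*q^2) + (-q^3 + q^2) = -q^3 - 3*q^2 + 1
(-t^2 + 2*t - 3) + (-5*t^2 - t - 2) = -6*t^2 + t - 5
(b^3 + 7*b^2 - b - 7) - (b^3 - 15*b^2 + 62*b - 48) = 22*b^2 - 63*b + 41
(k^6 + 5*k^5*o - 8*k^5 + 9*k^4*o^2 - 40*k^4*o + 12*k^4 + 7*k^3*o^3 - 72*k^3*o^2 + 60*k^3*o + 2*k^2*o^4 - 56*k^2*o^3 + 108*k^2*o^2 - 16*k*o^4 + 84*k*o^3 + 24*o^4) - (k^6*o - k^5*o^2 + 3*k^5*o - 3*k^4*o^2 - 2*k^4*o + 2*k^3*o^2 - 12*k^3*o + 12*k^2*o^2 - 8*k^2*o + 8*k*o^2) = -k^6*o + k^6 + k^5*o^2 + 2*k^5*o - 8*k^5 + 12*k^4*o^2 - 38*k^4*o + 12*k^4 + 7*k^3*o^3 - 74*k^3*o^2 + 72*k^3*o + 2*k^2*o^4 - 56*k^2*o^3 + 96*k^2*o^2 + 8*k^2*o - 16*k*o^4 + 84*k*o^3 - 8*k*o^2 + 24*o^4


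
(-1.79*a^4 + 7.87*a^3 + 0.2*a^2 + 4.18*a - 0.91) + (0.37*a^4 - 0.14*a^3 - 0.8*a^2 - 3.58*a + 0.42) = -1.42*a^4 + 7.73*a^3 - 0.6*a^2 + 0.6*a - 0.49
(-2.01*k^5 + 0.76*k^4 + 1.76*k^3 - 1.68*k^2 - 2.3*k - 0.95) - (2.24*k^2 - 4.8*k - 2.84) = -2.01*k^5 + 0.76*k^4 + 1.76*k^3 - 3.92*k^2 + 2.5*k + 1.89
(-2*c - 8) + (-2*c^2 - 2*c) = -2*c^2 - 4*c - 8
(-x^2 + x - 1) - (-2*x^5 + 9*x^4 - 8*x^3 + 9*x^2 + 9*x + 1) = 2*x^5 - 9*x^4 + 8*x^3 - 10*x^2 - 8*x - 2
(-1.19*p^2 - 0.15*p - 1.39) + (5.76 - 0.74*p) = -1.19*p^2 - 0.89*p + 4.37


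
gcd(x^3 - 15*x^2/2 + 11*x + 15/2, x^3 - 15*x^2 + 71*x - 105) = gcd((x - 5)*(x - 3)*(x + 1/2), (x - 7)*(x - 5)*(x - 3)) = x^2 - 8*x + 15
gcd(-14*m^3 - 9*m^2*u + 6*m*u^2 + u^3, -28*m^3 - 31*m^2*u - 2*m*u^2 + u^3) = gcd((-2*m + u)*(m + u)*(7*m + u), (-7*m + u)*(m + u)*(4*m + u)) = m + u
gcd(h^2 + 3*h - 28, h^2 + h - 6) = 1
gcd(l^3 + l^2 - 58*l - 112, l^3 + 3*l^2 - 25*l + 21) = l + 7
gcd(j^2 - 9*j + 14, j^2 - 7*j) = j - 7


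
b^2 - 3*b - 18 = (b - 6)*(b + 3)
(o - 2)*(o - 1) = o^2 - 3*o + 2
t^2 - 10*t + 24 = (t - 6)*(t - 4)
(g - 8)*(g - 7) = g^2 - 15*g + 56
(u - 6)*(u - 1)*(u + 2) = u^3 - 5*u^2 - 8*u + 12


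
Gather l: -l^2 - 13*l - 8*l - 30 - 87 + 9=-l^2 - 21*l - 108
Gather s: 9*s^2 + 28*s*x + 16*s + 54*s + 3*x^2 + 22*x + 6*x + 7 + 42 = 9*s^2 + s*(28*x + 70) + 3*x^2 + 28*x + 49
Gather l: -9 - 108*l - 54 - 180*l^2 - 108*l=-180*l^2 - 216*l - 63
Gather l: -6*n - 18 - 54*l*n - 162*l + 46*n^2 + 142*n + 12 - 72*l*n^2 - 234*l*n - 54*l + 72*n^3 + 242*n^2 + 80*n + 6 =l*(-72*n^2 - 288*n - 216) + 72*n^3 + 288*n^2 + 216*n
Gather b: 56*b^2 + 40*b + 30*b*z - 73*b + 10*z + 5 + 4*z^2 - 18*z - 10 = 56*b^2 + b*(30*z - 33) + 4*z^2 - 8*z - 5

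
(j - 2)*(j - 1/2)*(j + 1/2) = j^3 - 2*j^2 - j/4 + 1/2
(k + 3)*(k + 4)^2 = k^3 + 11*k^2 + 40*k + 48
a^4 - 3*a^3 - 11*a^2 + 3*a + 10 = (a - 5)*(a - 1)*(a + 1)*(a + 2)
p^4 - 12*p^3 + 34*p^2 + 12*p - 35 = (p - 7)*(p - 5)*(p - 1)*(p + 1)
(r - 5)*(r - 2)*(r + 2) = r^3 - 5*r^2 - 4*r + 20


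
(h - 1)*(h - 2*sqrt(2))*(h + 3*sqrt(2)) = h^3 - h^2 + sqrt(2)*h^2 - 12*h - sqrt(2)*h + 12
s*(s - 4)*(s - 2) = s^3 - 6*s^2 + 8*s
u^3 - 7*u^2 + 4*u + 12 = (u - 6)*(u - 2)*(u + 1)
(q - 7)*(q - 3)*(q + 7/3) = q^3 - 23*q^2/3 - 7*q/3 + 49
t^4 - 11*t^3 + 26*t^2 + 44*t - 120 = (t - 6)*(t - 5)*(t - 2)*(t + 2)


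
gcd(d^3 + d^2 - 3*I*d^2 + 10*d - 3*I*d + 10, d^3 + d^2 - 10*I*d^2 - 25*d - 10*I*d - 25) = d^2 + d*(1 - 5*I) - 5*I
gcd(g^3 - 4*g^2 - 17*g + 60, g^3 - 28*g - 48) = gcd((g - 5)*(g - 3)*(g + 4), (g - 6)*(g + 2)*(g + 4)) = g + 4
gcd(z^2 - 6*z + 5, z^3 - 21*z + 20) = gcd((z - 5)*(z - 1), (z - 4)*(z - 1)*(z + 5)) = z - 1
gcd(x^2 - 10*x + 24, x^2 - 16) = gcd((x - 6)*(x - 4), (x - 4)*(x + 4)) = x - 4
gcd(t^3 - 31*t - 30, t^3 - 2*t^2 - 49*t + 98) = 1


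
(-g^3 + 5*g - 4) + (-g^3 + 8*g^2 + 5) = -2*g^3 + 8*g^2 + 5*g + 1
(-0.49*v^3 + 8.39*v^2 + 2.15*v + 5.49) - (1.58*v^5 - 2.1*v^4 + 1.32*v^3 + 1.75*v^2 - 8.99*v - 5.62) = -1.58*v^5 + 2.1*v^4 - 1.81*v^3 + 6.64*v^2 + 11.14*v + 11.11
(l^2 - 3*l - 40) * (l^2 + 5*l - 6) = l^4 + 2*l^3 - 61*l^2 - 182*l + 240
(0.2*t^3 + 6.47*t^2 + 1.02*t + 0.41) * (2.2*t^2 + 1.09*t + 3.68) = 0.44*t^5 + 14.452*t^4 + 10.0323*t^3 + 25.8234*t^2 + 4.2005*t + 1.5088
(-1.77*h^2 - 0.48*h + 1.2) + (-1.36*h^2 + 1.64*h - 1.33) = -3.13*h^2 + 1.16*h - 0.13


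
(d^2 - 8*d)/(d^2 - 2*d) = (d - 8)/(d - 2)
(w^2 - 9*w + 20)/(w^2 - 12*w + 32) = (w - 5)/(w - 8)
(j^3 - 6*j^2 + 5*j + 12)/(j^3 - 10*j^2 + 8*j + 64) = (j^2 - 2*j - 3)/(j^2 - 6*j - 16)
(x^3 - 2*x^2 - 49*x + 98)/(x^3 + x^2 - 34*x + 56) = (x - 7)/(x - 4)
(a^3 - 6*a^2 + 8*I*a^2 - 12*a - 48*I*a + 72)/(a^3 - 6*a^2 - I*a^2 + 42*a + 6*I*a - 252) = (a + 2*I)/(a - 7*I)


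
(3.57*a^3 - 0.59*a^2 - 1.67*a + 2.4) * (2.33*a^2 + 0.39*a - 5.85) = 8.3181*a^5 + 0.0176000000000001*a^4 - 25.0057*a^3 + 8.3922*a^2 + 10.7055*a - 14.04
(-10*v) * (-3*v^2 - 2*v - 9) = 30*v^3 + 20*v^2 + 90*v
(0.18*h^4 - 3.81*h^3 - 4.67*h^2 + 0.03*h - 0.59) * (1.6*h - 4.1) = 0.288*h^5 - 6.834*h^4 + 8.149*h^3 + 19.195*h^2 - 1.067*h + 2.419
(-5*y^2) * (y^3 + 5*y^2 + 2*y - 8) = -5*y^5 - 25*y^4 - 10*y^3 + 40*y^2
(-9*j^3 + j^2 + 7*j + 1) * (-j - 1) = 9*j^4 + 8*j^3 - 8*j^2 - 8*j - 1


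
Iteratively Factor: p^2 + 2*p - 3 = (p - 1)*(p + 3)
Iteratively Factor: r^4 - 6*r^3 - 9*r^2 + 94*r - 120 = (r + 4)*(r^3 - 10*r^2 + 31*r - 30) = (r - 3)*(r + 4)*(r^2 - 7*r + 10) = (r - 5)*(r - 3)*(r + 4)*(r - 2)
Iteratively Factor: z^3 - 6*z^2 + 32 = (z - 4)*(z^2 - 2*z - 8) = (z - 4)^2*(z + 2)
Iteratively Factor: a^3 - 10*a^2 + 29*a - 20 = (a - 5)*(a^2 - 5*a + 4) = (a - 5)*(a - 1)*(a - 4)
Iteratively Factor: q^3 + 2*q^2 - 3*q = (q + 3)*(q^2 - q) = q*(q + 3)*(q - 1)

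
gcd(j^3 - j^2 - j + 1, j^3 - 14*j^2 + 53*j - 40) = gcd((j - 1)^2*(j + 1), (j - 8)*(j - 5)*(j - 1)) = j - 1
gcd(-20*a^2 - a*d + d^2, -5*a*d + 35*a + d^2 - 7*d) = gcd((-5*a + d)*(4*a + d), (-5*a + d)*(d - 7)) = 5*a - d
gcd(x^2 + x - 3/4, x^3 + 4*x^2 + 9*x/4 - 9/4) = x^2 + x - 3/4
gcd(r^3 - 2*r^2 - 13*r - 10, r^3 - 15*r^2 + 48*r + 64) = r + 1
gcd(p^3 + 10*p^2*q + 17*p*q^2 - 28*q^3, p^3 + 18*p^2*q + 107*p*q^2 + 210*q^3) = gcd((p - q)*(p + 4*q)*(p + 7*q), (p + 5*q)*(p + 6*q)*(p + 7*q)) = p + 7*q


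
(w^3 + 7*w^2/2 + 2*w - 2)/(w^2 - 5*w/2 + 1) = (w^2 + 4*w + 4)/(w - 2)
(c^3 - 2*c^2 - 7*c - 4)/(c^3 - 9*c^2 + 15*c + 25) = (c^2 - 3*c - 4)/(c^2 - 10*c + 25)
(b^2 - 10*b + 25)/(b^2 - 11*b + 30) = (b - 5)/(b - 6)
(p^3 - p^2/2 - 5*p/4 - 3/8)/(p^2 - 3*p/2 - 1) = (p^2 - p - 3/4)/(p - 2)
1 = 1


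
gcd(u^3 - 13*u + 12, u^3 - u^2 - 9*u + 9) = u^2 - 4*u + 3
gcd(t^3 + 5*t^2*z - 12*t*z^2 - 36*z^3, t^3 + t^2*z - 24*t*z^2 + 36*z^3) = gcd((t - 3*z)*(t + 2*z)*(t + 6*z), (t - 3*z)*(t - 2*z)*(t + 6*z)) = -t^2 - 3*t*z + 18*z^2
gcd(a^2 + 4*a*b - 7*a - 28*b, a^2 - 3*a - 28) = a - 7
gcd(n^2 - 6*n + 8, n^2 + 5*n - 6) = 1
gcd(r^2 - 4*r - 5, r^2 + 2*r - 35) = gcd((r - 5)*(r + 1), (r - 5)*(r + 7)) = r - 5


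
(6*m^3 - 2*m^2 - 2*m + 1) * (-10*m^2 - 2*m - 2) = -60*m^5 + 8*m^4 + 12*m^3 - 2*m^2 + 2*m - 2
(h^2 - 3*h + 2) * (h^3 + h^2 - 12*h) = h^5 - 2*h^4 - 13*h^3 + 38*h^2 - 24*h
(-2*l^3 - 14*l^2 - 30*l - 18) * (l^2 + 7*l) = -2*l^5 - 28*l^4 - 128*l^3 - 228*l^2 - 126*l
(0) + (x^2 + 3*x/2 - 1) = x^2 + 3*x/2 - 1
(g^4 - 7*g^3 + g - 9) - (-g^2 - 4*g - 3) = g^4 - 7*g^3 + g^2 + 5*g - 6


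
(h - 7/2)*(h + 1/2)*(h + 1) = h^3 - 2*h^2 - 19*h/4 - 7/4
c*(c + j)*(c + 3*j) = c^3 + 4*c^2*j + 3*c*j^2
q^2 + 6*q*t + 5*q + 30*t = (q + 5)*(q + 6*t)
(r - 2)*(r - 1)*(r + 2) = r^3 - r^2 - 4*r + 4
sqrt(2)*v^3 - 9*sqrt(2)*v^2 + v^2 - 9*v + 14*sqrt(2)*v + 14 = (v - 7)*(v - 2)*(sqrt(2)*v + 1)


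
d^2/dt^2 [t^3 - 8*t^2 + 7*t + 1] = 6*t - 16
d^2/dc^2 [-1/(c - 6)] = -2/(c - 6)^3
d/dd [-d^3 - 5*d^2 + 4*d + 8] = -3*d^2 - 10*d + 4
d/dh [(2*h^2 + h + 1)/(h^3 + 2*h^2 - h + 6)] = ((4*h + 1)*(h^3 + 2*h^2 - h + 6) - (2*h^2 + h + 1)*(3*h^2 + 4*h - 1))/(h^3 + 2*h^2 - h + 6)^2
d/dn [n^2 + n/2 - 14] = 2*n + 1/2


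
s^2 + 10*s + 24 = (s + 4)*(s + 6)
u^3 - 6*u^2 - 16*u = u*(u - 8)*(u + 2)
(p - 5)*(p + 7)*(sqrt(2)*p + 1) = sqrt(2)*p^3 + p^2 + 2*sqrt(2)*p^2 - 35*sqrt(2)*p + 2*p - 35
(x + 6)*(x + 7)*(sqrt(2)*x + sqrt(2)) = sqrt(2)*x^3 + 14*sqrt(2)*x^2 + 55*sqrt(2)*x + 42*sqrt(2)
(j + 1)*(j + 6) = j^2 + 7*j + 6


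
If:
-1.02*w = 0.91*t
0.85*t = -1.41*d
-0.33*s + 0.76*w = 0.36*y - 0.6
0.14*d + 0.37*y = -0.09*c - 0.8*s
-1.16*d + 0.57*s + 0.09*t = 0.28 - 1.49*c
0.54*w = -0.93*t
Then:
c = 0.76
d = 0.00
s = -1.49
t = 0.00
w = 0.00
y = 3.03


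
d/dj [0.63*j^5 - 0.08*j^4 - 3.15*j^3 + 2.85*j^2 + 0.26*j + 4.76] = 3.15*j^4 - 0.32*j^3 - 9.45*j^2 + 5.7*j + 0.26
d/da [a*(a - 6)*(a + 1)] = 3*a^2 - 10*a - 6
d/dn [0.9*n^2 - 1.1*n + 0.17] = 1.8*n - 1.1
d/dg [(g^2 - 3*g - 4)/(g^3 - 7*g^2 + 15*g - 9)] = (-g^3 + 3*g^2 + 15*g - 29)/(g^5 - 11*g^4 + 46*g^3 - 90*g^2 + 81*g - 27)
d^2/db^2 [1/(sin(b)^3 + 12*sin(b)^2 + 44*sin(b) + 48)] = (-9*sin(b)^6 - 132*sin(b)^5 - 652*sin(b)^4 - 960*sin(b)^3 + 1496*sin(b)^2 + 4992*sin(b) + 2720)/(sin(b)^3 + 12*sin(b)^2 + 44*sin(b) + 48)^3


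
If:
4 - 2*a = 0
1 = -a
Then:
No Solution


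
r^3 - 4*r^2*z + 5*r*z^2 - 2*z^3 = (r - 2*z)*(r - z)^2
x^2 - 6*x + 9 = (x - 3)^2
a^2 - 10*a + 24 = (a - 6)*(a - 4)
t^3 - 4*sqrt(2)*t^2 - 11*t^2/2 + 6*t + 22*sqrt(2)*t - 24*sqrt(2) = (t - 4)*(t - 3/2)*(t - 4*sqrt(2))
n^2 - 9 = (n - 3)*(n + 3)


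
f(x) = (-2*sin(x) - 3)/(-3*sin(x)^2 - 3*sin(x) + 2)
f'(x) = (6*sin(x)*cos(x) + 3*cos(x))*(-2*sin(x) - 3)/(-3*sin(x)^2 - 3*sin(x) + 2)^2 - 2*cos(x)/(-3*sin(x)^2 - 3*sin(x) + 2) = (-18*sin(x) + 3*cos(2*x) - 16)*cos(x)/(3*sin(x)^2 + 3*sin(x) - 2)^2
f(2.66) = 118.22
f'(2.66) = 18178.05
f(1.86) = 1.35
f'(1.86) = 0.77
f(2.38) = 2.92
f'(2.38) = 9.11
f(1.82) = 1.33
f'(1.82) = 0.64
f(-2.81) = -0.88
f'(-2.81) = 1.04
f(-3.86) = 3.39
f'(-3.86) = 12.73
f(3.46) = -0.90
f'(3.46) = 1.08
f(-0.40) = -0.82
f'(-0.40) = -0.86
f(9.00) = -15.05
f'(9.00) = 302.46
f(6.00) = -0.94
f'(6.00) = -1.19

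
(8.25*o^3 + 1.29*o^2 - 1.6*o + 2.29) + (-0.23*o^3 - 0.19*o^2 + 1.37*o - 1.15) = 8.02*o^3 + 1.1*o^2 - 0.23*o + 1.14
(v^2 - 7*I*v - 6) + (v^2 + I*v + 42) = 2*v^2 - 6*I*v + 36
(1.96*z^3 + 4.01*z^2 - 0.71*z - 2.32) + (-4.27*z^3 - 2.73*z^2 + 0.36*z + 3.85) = -2.31*z^3 + 1.28*z^2 - 0.35*z + 1.53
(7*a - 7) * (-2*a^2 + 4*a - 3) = -14*a^3 + 42*a^2 - 49*a + 21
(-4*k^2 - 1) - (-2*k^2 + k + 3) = -2*k^2 - k - 4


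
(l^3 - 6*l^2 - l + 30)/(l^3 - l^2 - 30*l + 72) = (l^2 - 3*l - 10)/(l^2 + 2*l - 24)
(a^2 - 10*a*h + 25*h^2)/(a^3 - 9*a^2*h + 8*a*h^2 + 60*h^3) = (a - 5*h)/(a^2 - 4*a*h - 12*h^2)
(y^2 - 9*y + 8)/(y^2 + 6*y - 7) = (y - 8)/(y + 7)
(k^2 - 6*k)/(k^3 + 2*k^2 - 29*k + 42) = k*(k - 6)/(k^3 + 2*k^2 - 29*k + 42)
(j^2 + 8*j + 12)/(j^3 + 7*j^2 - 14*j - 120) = (j + 2)/(j^2 + j - 20)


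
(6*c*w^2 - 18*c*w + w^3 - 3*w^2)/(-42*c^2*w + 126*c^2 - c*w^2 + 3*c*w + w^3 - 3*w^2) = w/(-7*c + w)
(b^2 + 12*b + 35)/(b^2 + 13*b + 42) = (b + 5)/(b + 6)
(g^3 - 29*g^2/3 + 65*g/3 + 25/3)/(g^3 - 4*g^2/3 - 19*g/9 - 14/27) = 9*(g^2 - 10*g + 25)/(9*g^2 - 15*g - 14)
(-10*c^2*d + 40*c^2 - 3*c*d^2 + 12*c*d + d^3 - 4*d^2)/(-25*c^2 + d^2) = (2*c*d - 8*c + d^2 - 4*d)/(5*c + d)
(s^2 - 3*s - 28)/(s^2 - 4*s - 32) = (s - 7)/(s - 8)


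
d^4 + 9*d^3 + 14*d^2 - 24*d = d*(d - 1)*(d + 4)*(d + 6)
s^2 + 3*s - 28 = (s - 4)*(s + 7)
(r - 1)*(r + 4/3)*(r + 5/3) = r^3 + 2*r^2 - 7*r/9 - 20/9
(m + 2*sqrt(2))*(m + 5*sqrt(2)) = m^2 + 7*sqrt(2)*m + 20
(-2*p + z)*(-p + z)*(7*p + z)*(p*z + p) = 14*p^4*z + 14*p^4 - 19*p^3*z^2 - 19*p^3*z + 4*p^2*z^3 + 4*p^2*z^2 + p*z^4 + p*z^3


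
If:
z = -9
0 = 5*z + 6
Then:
No Solution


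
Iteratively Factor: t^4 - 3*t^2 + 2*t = (t - 1)*(t^3 + t^2 - 2*t) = (t - 1)*(t + 2)*(t^2 - t) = (t - 1)^2*(t + 2)*(t)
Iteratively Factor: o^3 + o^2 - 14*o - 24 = (o + 2)*(o^2 - o - 12) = (o + 2)*(o + 3)*(o - 4)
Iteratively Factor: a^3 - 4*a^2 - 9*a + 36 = (a - 3)*(a^2 - a - 12) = (a - 4)*(a - 3)*(a + 3)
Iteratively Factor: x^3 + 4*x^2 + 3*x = (x + 3)*(x^2 + x) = (x + 1)*(x + 3)*(x)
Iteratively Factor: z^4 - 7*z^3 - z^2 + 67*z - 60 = (z - 1)*(z^3 - 6*z^2 - 7*z + 60) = (z - 5)*(z - 1)*(z^2 - z - 12) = (z - 5)*(z - 4)*(z - 1)*(z + 3)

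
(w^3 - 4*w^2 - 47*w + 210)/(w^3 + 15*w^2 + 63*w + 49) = (w^2 - 11*w + 30)/(w^2 + 8*w + 7)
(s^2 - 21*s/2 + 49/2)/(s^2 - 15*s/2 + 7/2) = (2*s - 7)/(2*s - 1)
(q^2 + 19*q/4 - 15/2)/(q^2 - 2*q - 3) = (-4*q^2 - 19*q + 30)/(4*(-q^2 + 2*q + 3))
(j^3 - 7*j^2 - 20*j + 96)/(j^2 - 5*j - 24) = (j^2 + j - 12)/(j + 3)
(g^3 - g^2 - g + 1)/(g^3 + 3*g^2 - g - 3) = (g - 1)/(g + 3)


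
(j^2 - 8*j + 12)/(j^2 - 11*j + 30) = (j - 2)/(j - 5)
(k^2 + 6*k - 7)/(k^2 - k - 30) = (-k^2 - 6*k + 7)/(-k^2 + k + 30)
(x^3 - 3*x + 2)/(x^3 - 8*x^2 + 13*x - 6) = (x + 2)/(x - 6)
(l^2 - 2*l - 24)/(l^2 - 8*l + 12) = (l + 4)/(l - 2)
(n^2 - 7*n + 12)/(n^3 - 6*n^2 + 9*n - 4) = (n - 3)/(n^2 - 2*n + 1)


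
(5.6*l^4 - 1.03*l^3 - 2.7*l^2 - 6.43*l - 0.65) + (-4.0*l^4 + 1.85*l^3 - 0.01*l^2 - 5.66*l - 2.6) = 1.6*l^4 + 0.82*l^3 - 2.71*l^2 - 12.09*l - 3.25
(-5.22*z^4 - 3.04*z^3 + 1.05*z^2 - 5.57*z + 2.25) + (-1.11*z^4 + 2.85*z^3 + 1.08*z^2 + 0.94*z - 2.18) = -6.33*z^4 - 0.19*z^3 + 2.13*z^2 - 4.63*z + 0.0699999999999998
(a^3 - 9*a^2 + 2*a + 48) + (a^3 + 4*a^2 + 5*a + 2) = 2*a^3 - 5*a^2 + 7*a + 50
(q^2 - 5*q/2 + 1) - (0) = q^2 - 5*q/2 + 1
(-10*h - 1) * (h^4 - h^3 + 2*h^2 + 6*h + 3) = -10*h^5 + 9*h^4 - 19*h^3 - 62*h^2 - 36*h - 3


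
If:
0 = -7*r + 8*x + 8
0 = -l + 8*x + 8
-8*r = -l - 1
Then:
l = 7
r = 1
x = -1/8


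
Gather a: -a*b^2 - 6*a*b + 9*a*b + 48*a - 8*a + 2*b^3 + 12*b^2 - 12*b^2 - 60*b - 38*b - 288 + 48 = a*(-b^2 + 3*b + 40) + 2*b^3 - 98*b - 240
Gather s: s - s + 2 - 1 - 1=0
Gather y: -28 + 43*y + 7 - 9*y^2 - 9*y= -9*y^2 + 34*y - 21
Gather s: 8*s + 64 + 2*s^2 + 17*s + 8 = 2*s^2 + 25*s + 72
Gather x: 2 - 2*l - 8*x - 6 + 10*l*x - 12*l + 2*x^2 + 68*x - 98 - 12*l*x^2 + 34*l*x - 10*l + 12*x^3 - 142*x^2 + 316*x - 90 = -24*l + 12*x^3 + x^2*(-12*l - 140) + x*(44*l + 376) - 192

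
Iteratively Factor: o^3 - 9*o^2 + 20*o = (o)*(o^2 - 9*o + 20) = o*(o - 5)*(o - 4)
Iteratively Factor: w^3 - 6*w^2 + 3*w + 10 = (w - 2)*(w^2 - 4*w - 5) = (w - 2)*(w + 1)*(w - 5)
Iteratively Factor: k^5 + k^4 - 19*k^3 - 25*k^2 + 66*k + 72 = (k + 3)*(k^4 - 2*k^3 - 13*k^2 + 14*k + 24) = (k - 4)*(k + 3)*(k^3 + 2*k^2 - 5*k - 6) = (k - 4)*(k + 1)*(k + 3)*(k^2 + k - 6) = (k - 4)*(k - 2)*(k + 1)*(k + 3)*(k + 3)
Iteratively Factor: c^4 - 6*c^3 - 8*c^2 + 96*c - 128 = (c + 4)*(c^3 - 10*c^2 + 32*c - 32) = (c - 2)*(c + 4)*(c^2 - 8*c + 16) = (c - 4)*(c - 2)*(c + 4)*(c - 4)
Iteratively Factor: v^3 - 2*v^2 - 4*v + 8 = (v - 2)*(v^2 - 4) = (v - 2)*(v + 2)*(v - 2)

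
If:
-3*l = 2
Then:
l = -2/3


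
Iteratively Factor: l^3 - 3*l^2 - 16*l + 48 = (l - 3)*(l^2 - 16) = (l - 3)*(l + 4)*(l - 4)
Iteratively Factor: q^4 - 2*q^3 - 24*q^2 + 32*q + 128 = (q - 4)*(q^3 + 2*q^2 - 16*q - 32) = (q - 4)*(q + 4)*(q^2 - 2*q - 8) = (q - 4)*(q + 2)*(q + 4)*(q - 4)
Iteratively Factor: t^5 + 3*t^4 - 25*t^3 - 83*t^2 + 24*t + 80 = (t + 4)*(t^4 - t^3 - 21*t^2 + t + 20) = (t + 1)*(t + 4)*(t^3 - 2*t^2 - 19*t + 20) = (t - 1)*(t + 1)*(t + 4)*(t^2 - t - 20) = (t - 1)*(t + 1)*(t + 4)^2*(t - 5)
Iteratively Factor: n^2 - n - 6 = (n - 3)*(n + 2)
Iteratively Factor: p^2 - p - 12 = (p - 4)*(p + 3)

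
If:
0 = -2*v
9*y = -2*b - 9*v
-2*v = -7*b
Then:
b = 0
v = 0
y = 0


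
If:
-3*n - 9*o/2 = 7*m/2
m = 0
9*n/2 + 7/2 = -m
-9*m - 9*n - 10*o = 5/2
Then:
No Solution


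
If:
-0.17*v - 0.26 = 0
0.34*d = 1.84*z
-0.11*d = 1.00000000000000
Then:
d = -9.09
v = -1.53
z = -1.68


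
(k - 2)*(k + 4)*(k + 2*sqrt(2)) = k^3 + 2*k^2 + 2*sqrt(2)*k^2 - 8*k + 4*sqrt(2)*k - 16*sqrt(2)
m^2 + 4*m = m*(m + 4)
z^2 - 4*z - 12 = (z - 6)*(z + 2)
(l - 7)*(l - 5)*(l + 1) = l^3 - 11*l^2 + 23*l + 35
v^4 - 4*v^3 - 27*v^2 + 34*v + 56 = (v - 7)*(v - 2)*(v + 1)*(v + 4)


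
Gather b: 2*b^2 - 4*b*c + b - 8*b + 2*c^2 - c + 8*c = 2*b^2 + b*(-4*c - 7) + 2*c^2 + 7*c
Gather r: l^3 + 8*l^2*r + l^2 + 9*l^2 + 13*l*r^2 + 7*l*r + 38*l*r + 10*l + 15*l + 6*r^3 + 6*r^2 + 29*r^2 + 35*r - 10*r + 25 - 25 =l^3 + 10*l^2 + 25*l + 6*r^3 + r^2*(13*l + 35) + r*(8*l^2 + 45*l + 25)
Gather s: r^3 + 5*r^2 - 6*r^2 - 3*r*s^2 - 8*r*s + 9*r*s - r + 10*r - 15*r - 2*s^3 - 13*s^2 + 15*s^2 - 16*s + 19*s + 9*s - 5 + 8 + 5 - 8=r^3 - r^2 - 6*r - 2*s^3 + s^2*(2 - 3*r) + s*(r + 12)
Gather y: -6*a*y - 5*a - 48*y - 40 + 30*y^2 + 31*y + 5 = -5*a + 30*y^2 + y*(-6*a - 17) - 35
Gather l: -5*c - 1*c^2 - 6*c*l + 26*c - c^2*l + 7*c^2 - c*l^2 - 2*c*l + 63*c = 6*c^2 - c*l^2 + 84*c + l*(-c^2 - 8*c)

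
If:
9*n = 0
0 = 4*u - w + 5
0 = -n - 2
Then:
No Solution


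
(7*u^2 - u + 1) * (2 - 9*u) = -63*u^3 + 23*u^2 - 11*u + 2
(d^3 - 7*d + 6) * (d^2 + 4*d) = d^5 + 4*d^4 - 7*d^3 - 22*d^2 + 24*d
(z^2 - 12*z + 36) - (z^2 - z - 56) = 92 - 11*z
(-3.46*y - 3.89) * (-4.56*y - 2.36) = 15.7776*y^2 + 25.904*y + 9.1804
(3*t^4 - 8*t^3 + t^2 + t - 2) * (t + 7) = 3*t^5 + 13*t^4 - 55*t^3 + 8*t^2 + 5*t - 14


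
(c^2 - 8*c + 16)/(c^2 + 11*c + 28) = (c^2 - 8*c + 16)/(c^2 + 11*c + 28)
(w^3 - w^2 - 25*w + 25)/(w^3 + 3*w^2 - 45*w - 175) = (w^2 - 6*w + 5)/(w^2 - 2*w - 35)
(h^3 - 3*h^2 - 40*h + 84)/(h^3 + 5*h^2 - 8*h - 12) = (h - 7)/(h + 1)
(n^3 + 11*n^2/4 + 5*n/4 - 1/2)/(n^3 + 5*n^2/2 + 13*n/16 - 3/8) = 4*(n + 1)/(4*n + 3)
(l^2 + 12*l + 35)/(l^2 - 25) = (l + 7)/(l - 5)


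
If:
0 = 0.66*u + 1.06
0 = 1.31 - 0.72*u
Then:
No Solution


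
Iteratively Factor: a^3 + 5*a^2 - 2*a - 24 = (a + 3)*(a^2 + 2*a - 8) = (a - 2)*(a + 3)*(a + 4)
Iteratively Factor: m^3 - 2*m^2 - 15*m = (m + 3)*(m^2 - 5*m) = m*(m + 3)*(m - 5)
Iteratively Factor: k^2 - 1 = (k - 1)*(k + 1)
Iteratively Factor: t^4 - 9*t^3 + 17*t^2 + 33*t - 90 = (t - 3)*(t^3 - 6*t^2 - t + 30) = (t - 3)^2*(t^2 - 3*t - 10) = (t - 5)*(t - 3)^2*(t + 2)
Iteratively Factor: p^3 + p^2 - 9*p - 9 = (p + 3)*(p^2 - 2*p - 3) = (p - 3)*(p + 3)*(p + 1)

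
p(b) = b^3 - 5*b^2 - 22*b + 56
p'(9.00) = 131.00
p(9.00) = 182.00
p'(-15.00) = 803.00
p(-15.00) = -4114.00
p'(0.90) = -28.57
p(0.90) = 32.88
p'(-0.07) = -21.29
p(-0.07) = 57.52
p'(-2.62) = 24.79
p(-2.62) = 61.33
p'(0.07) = -22.69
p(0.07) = 54.44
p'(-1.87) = 7.19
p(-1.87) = 73.12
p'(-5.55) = 125.91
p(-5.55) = -146.87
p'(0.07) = -22.69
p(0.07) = 54.44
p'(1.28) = -29.88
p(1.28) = 21.75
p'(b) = 3*b^2 - 10*b - 22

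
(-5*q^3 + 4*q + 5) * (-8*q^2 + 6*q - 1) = 40*q^5 - 30*q^4 - 27*q^3 - 16*q^2 + 26*q - 5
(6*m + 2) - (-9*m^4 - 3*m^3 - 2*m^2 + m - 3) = 9*m^4 + 3*m^3 + 2*m^2 + 5*m + 5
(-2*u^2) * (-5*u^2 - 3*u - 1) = 10*u^4 + 6*u^3 + 2*u^2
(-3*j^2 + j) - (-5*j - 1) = -3*j^2 + 6*j + 1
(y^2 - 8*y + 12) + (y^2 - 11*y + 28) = 2*y^2 - 19*y + 40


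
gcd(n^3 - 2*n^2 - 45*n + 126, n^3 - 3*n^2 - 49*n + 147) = n^2 + 4*n - 21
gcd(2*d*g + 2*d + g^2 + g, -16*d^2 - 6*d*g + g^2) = 2*d + g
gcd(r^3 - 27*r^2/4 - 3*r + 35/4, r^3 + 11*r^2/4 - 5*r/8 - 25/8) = r^2 + r/4 - 5/4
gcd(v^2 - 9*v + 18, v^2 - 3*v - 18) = v - 6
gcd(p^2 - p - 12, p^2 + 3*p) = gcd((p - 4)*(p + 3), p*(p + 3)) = p + 3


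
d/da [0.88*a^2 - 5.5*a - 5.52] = 1.76*a - 5.5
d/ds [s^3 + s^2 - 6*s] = 3*s^2 + 2*s - 6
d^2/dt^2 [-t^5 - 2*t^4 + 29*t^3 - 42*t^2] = -20*t^3 - 24*t^2 + 174*t - 84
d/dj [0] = 0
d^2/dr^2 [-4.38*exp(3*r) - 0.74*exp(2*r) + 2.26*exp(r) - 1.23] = (-39.42*exp(2*r) - 2.96*exp(r) + 2.26)*exp(r)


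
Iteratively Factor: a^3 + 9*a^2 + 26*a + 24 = (a + 4)*(a^2 + 5*a + 6) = (a + 2)*(a + 4)*(a + 3)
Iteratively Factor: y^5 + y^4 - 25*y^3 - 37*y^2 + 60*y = (y + 4)*(y^4 - 3*y^3 - 13*y^2 + 15*y) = (y + 3)*(y + 4)*(y^3 - 6*y^2 + 5*y) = (y - 5)*(y + 3)*(y + 4)*(y^2 - y) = y*(y - 5)*(y + 3)*(y + 4)*(y - 1)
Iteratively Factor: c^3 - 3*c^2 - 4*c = (c + 1)*(c^2 - 4*c) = (c - 4)*(c + 1)*(c)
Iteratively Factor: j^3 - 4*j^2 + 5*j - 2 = (j - 2)*(j^2 - 2*j + 1) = (j - 2)*(j - 1)*(j - 1)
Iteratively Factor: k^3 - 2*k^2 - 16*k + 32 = (k + 4)*(k^2 - 6*k + 8) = (k - 4)*(k + 4)*(k - 2)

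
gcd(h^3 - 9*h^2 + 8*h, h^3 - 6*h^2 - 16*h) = h^2 - 8*h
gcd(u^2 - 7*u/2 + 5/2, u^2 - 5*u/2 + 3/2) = u - 1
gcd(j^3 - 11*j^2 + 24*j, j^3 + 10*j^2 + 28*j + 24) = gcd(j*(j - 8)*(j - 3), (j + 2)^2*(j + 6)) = 1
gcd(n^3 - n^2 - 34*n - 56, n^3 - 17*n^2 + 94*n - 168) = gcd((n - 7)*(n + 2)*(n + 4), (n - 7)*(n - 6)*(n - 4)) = n - 7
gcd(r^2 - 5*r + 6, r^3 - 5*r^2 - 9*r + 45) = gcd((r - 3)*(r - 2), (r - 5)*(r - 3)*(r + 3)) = r - 3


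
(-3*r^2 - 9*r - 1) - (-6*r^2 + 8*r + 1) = 3*r^2 - 17*r - 2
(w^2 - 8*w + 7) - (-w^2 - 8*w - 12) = 2*w^2 + 19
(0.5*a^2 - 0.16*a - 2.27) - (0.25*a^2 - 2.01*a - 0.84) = 0.25*a^2 + 1.85*a - 1.43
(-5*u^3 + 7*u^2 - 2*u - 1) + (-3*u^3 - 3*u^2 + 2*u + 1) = -8*u^3 + 4*u^2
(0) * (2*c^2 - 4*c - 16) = 0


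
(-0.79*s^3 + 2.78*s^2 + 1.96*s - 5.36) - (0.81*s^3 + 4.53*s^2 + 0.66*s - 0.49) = -1.6*s^3 - 1.75*s^2 + 1.3*s - 4.87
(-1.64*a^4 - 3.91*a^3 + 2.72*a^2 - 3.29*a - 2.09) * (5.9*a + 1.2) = -9.676*a^5 - 25.037*a^4 + 11.356*a^3 - 16.147*a^2 - 16.279*a - 2.508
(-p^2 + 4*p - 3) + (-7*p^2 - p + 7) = -8*p^2 + 3*p + 4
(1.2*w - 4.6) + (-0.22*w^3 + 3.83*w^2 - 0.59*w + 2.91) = -0.22*w^3 + 3.83*w^2 + 0.61*w - 1.69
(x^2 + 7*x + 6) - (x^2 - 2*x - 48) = 9*x + 54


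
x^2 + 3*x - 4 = (x - 1)*(x + 4)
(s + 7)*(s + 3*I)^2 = s^3 + 7*s^2 + 6*I*s^2 - 9*s + 42*I*s - 63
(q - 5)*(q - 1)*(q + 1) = q^3 - 5*q^2 - q + 5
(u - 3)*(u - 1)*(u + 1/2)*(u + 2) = u^4 - 3*u^3/2 - 6*u^2 + 7*u/2 + 3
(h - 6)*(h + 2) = h^2 - 4*h - 12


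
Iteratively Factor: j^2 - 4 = (j + 2)*(j - 2)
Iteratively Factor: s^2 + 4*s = (s + 4)*(s)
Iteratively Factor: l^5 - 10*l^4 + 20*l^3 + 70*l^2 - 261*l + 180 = (l + 3)*(l^4 - 13*l^3 + 59*l^2 - 107*l + 60) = (l - 3)*(l + 3)*(l^3 - 10*l^2 + 29*l - 20) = (l - 5)*(l - 3)*(l + 3)*(l^2 - 5*l + 4) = (l - 5)*(l - 3)*(l - 1)*(l + 3)*(l - 4)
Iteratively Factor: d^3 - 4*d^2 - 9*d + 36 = (d - 3)*(d^2 - d - 12) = (d - 3)*(d + 3)*(d - 4)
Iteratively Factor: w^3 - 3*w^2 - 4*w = (w - 4)*(w^2 + w) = (w - 4)*(w + 1)*(w)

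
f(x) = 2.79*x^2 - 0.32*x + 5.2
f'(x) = 5.58*x - 0.32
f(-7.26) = 154.58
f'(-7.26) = -40.83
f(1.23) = 9.03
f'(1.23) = 6.54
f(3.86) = 45.53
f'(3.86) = 21.22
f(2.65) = 23.94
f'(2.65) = 14.47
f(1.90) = 14.66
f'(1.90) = 10.28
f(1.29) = 9.43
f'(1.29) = 6.88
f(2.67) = 24.24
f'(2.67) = 14.58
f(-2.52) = 23.72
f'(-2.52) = -14.38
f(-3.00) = 31.27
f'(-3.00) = -17.06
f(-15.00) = 637.75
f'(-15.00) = -84.02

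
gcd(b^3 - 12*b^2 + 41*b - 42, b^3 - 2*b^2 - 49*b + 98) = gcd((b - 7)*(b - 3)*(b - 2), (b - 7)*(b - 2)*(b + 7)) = b^2 - 9*b + 14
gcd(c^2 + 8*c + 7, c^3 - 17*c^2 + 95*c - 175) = 1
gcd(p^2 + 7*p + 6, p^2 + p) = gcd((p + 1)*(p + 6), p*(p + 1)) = p + 1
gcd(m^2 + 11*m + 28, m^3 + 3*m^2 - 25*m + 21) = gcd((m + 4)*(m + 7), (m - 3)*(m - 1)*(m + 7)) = m + 7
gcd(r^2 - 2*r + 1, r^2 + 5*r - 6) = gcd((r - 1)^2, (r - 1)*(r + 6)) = r - 1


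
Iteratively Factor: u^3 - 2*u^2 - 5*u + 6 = (u - 3)*(u^2 + u - 2) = (u - 3)*(u - 1)*(u + 2)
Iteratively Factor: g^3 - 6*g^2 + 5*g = (g - 5)*(g^2 - g) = (g - 5)*(g - 1)*(g)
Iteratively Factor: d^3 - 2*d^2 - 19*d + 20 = (d - 5)*(d^2 + 3*d - 4) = (d - 5)*(d - 1)*(d + 4)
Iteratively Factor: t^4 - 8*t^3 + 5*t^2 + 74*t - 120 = (t + 3)*(t^3 - 11*t^2 + 38*t - 40) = (t - 2)*(t + 3)*(t^2 - 9*t + 20) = (t - 4)*(t - 2)*(t + 3)*(t - 5)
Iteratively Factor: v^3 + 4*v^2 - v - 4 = (v + 4)*(v^2 - 1) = (v - 1)*(v + 4)*(v + 1)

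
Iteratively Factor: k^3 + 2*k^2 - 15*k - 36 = (k + 3)*(k^2 - k - 12) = (k - 4)*(k + 3)*(k + 3)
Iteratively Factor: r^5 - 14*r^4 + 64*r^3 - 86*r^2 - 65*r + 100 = (r + 1)*(r^4 - 15*r^3 + 79*r^2 - 165*r + 100) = (r - 4)*(r + 1)*(r^3 - 11*r^2 + 35*r - 25) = (r - 4)*(r - 1)*(r + 1)*(r^2 - 10*r + 25) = (r - 5)*(r - 4)*(r - 1)*(r + 1)*(r - 5)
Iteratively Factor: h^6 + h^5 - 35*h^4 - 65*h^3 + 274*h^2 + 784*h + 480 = (h + 3)*(h^5 - 2*h^4 - 29*h^3 + 22*h^2 + 208*h + 160) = (h - 4)*(h + 3)*(h^4 + 2*h^3 - 21*h^2 - 62*h - 40) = (h - 5)*(h - 4)*(h + 3)*(h^3 + 7*h^2 + 14*h + 8) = (h - 5)*(h - 4)*(h + 3)*(h + 4)*(h^2 + 3*h + 2) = (h - 5)*(h - 4)*(h + 2)*(h + 3)*(h + 4)*(h + 1)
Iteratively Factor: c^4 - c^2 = (c)*(c^3 - c) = c*(c - 1)*(c^2 + c) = c^2*(c - 1)*(c + 1)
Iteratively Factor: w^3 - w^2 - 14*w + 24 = (w - 2)*(w^2 + w - 12) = (w - 2)*(w + 4)*(w - 3)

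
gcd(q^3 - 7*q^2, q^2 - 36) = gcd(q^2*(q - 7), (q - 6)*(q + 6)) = 1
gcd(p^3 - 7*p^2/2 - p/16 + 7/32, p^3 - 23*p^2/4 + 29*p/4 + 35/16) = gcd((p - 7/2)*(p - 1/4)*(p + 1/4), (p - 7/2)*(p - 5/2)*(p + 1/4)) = p^2 - 13*p/4 - 7/8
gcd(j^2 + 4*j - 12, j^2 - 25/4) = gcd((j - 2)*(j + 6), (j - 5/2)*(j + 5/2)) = 1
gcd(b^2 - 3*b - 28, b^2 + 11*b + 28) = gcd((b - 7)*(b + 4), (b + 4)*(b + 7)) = b + 4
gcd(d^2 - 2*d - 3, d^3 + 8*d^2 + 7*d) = d + 1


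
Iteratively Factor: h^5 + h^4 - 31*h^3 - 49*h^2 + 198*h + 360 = (h - 3)*(h^4 + 4*h^3 - 19*h^2 - 106*h - 120) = (h - 3)*(h + 2)*(h^3 + 2*h^2 - 23*h - 60) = (h - 5)*(h - 3)*(h + 2)*(h^2 + 7*h + 12) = (h - 5)*(h - 3)*(h + 2)*(h + 4)*(h + 3)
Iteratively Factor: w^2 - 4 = (w + 2)*(w - 2)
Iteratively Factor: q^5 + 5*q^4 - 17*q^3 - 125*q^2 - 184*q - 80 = (q + 1)*(q^4 + 4*q^3 - 21*q^2 - 104*q - 80) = (q + 1)*(q + 4)*(q^3 - 21*q - 20) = (q - 5)*(q + 1)*(q + 4)*(q^2 + 5*q + 4) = (q - 5)*(q + 1)*(q + 4)^2*(q + 1)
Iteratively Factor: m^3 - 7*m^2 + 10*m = (m - 5)*(m^2 - 2*m) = (m - 5)*(m - 2)*(m)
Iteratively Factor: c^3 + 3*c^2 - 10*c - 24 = (c - 3)*(c^2 + 6*c + 8) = (c - 3)*(c + 4)*(c + 2)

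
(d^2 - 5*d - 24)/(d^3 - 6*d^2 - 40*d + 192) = (d + 3)/(d^2 + 2*d - 24)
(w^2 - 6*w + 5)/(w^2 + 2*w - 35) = (w - 1)/(w + 7)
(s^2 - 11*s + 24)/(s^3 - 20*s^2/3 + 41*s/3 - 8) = 3*(s - 8)/(3*s^2 - 11*s + 8)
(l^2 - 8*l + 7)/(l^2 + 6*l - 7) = (l - 7)/(l + 7)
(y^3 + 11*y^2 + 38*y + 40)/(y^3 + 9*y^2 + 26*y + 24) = (y + 5)/(y + 3)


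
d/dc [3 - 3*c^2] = -6*c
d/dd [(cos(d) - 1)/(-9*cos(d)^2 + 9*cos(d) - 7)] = (-9*cos(d)^2 + 18*cos(d) - 2)*sin(d)/(9*sin(d)^2 + 9*cos(d) - 16)^2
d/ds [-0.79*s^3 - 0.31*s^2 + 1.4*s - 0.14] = -2.37*s^2 - 0.62*s + 1.4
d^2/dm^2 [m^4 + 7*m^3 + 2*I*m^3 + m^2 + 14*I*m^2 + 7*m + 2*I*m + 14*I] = 12*m^2 + m*(42 + 12*I) + 2 + 28*I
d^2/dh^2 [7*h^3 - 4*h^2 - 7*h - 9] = 42*h - 8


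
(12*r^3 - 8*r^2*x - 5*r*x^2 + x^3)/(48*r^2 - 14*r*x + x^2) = (-2*r^2 + r*x + x^2)/(-8*r + x)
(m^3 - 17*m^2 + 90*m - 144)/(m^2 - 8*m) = m - 9 + 18/m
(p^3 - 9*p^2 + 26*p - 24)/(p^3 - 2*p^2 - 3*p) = (p^2 - 6*p + 8)/(p*(p + 1))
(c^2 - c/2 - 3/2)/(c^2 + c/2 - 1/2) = (2*c - 3)/(2*c - 1)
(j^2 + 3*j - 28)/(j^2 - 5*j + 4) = (j + 7)/(j - 1)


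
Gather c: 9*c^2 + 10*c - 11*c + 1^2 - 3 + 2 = 9*c^2 - c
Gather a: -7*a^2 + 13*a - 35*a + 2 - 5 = -7*a^2 - 22*a - 3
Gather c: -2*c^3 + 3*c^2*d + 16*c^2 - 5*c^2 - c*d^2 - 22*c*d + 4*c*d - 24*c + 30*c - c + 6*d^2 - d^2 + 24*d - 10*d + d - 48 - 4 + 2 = -2*c^3 + c^2*(3*d + 11) + c*(-d^2 - 18*d + 5) + 5*d^2 + 15*d - 50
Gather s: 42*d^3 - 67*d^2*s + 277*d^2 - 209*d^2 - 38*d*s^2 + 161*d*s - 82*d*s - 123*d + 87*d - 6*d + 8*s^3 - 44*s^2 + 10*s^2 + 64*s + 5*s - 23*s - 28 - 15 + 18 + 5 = 42*d^3 + 68*d^2 - 42*d + 8*s^3 + s^2*(-38*d - 34) + s*(-67*d^2 + 79*d + 46) - 20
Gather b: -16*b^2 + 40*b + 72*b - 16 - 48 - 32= -16*b^2 + 112*b - 96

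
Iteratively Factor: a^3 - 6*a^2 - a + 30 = (a - 3)*(a^2 - 3*a - 10) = (a - 5)*(a - 3)*(a + 2)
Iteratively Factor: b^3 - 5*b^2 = (b)*(b^2 - 5*b) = b*(b - 5)*(b)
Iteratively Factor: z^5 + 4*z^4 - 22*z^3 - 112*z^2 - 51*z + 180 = (z + 3)*(z^4 + z^3 - 25*z^2 - 37*z + 60) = (z - 5)*(z + 3)*(z^3 + 6*z^2 + 5*z - 12) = (z - 5)*(z + 3)*(z + 4)*(z^2 + 2*z - 3) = (z - 5)*(z + 3)^2*(z + 4)*(z - 1)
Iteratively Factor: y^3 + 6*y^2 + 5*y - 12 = (y + 4)*(y^2 + 2*y - 3) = (y + 3)*(y + 4)*(y - 1)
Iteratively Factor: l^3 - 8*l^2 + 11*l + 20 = (l - 5)*(l^2 - 3*l - 4) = (l - 5)*(l - 4)*(l + 1)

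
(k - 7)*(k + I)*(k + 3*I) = k^3 - 7*k^2 + 4*I*k^2 - 3*k - 28*I*k + 21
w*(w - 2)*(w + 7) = w^3 + 5*w^2 - 14*w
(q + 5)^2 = q^2 + 10*q + 25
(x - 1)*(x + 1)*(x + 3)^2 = x^4 + 6*x^3 + 8*x^2 - 6*x - 9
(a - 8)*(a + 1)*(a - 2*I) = a^3 - 7*a^2 - 2*I*a^2 - 8*a + 14*I*a + 16*I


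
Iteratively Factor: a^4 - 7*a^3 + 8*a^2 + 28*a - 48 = (a - 3)*(a^3 - 4*a^2 - 4*a + 16) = (a - 3)*(a + 2)*(a^2 - 6*a + 8) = (a - 4)*(a - 3)*(a + 2)*(a - 2)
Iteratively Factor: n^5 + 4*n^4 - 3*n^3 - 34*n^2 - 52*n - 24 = (n + 2)*(n^4 + 2*n^3 - 7*n^2 - 20*n - 12) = (n + 2)^2*(n^3 - 7*n - 6) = (n + 2)^3*(n^2 - 2*n - 3) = (n + 1)*(n + 2)^3*(n - 3)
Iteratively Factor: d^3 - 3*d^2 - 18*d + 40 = (d - 5)*(d^2 + 2*d - 8) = (d - 5)*(d - 2)*(d + 4)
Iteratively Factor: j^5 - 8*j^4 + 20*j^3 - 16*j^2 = (j - 4)*(j^4 - 4*j^3 + 4*j^2) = j*(j - 4)*(j^3 - 4*j^2 + 4*j) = j*(j - 4)*(j - 2)*(j^2 - 2*j) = j*(j - 4)*(j - 2)^2*(j)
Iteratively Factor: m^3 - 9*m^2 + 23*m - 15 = (m - 3)*(m^2 - 6*m + 5) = (m - 5)*(m - 3)*(m - 1)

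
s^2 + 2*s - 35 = (s - 5)*(s + 7)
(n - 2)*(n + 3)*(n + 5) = n^3 + 6*n^2 - n - 30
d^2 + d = d*(d + 1)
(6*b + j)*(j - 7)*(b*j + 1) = 6*b^2*j^2 - 42*b^2*j + b*j^3 - 7*b*j^2 + 6*b*j - 42*b + j^2 - 7*j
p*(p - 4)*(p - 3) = p^3 - 7*p^2 + 12*p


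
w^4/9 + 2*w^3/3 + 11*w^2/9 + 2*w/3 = w*(w/3 + 1/3)*(w/3 + 1)*(w + 2)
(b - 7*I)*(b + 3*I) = b^2 - 4*I*b + 21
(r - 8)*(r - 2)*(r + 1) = r^3 - 9*r^2 + 6*r + 16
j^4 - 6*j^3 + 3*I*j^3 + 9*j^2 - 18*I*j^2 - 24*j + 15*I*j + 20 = (j - 5)*(j - 1)*(j - I)*(j + 4*I)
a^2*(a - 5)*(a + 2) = a^4 - 3*a^3 - 10*a^2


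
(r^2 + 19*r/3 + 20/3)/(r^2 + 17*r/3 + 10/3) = (3*r + 4)/(3*r + 2)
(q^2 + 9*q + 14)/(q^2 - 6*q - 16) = (q + 7)/(q - 8)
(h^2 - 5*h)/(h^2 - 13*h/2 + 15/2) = 2*h/(2*h - 3)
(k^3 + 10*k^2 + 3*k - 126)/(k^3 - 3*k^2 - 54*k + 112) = (k^2 + 3*k - 18)/(k^2 - 10*k + 16)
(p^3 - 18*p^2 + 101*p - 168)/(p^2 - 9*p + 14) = (p^2 - 11*p + 24)/(p - 2)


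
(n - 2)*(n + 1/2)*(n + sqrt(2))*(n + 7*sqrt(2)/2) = n^4 - 3*n^3/2 + 9*sqrt(2)*n^3/2 - 27*sqrt(2)*n^2/4 + 6*n^2 - 21*n/2 - 9*sqrt(2)*n/2 - 7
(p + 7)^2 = p^2 + 14*p + 49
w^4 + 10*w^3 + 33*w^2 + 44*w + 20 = (w + 1)*(w + 2)^2*(w + 5)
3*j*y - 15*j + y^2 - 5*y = (3*j + y)*(y - 5)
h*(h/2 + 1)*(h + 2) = h^3/2 + 2*h^2 + 2*h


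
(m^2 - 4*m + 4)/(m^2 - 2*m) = (m - 2)/m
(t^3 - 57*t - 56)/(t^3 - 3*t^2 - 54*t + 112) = (t + 1)/(t - 2)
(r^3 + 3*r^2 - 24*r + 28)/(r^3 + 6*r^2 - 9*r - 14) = (r - 2)/(r + 1)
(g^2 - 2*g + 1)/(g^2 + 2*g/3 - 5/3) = 3*(g - 1)/(3*g + 5)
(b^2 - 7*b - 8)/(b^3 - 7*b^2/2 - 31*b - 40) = 2*(b + 1)/(2*b^2 + 9*b + 10)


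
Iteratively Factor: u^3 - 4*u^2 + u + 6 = (u - 2)*(u^2 - 2*u - 3) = (u - 2)*(u + 1)*(u - 3)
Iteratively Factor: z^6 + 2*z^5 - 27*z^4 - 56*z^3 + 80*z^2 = (z - 5)*(z^5 + 7*z^4 + 8*z^3 - 16*z^2) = z*(z - 5)*(z^4 + 7*z^3 + 8*z^2 - 16*z) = z^2*(z - 5)*(z^3 + 7*z^2 + 8*z - 16) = z^2*(z - 5)*(z + 4)*(z^2 + 3*z - 4) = z^2*(z - 5)*(z - 1)*(z + 4)*(z + 4)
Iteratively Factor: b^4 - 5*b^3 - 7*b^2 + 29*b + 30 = (b + 1)*(b^3 - 6*b^2 - b + 30) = (b - 5)*(b + 1)*(b^2 - b - 6) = (b - 5)*(b + 1)*(b + 2)*(b - 3)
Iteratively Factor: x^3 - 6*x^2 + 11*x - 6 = (x - 3)*(x^2 - 3*x + 2) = (x - 3)*(x - 1)*(x - 2)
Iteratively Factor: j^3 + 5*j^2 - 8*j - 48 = (j - 3)*(j^2 + 8*j + 16) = (j - 3)*(j + 4)*(j + 4)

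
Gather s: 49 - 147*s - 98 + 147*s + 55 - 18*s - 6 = -18*s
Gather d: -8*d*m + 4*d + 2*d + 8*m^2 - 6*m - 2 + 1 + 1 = d*(6 - 8*m) + 8*m^2 - 6*m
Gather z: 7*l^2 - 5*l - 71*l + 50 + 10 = 7*l^2 - 76*l + 60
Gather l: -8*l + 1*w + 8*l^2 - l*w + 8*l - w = 8*l^2 - l*w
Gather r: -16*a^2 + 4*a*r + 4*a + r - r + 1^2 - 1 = -16*a^2 + 4*a*r + 4*a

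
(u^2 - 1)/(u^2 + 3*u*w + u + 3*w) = (u - 1)/(u + 3*w)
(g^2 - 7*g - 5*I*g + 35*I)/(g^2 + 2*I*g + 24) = (g^2 - 7*g - 5*I*g + 35*I)/(g^2 + 2*I*g + 24)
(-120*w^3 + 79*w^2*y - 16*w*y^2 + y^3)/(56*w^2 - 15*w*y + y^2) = (15*w^2 - 8*w*y + y^2)/(-7*w + y)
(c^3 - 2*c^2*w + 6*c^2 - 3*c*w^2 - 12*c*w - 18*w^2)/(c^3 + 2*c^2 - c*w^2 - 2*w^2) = (-c^2 + 3*c*w - 6*c + 18*w)/(-c^2 + c*w - 2*c + 2*w)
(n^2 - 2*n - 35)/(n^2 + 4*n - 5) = (n - 7)/(n - 1)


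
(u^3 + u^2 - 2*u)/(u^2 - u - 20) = u*(-u^2 - u + 2)/(-u^2 + u + 20)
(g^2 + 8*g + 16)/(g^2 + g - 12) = (g + 4)/(g - 3)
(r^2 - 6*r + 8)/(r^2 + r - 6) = (r - 4)/(r + 3)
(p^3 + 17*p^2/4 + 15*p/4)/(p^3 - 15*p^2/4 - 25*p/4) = (p + 3)/(p - 5)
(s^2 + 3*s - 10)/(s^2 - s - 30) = (s - 2)/(s - 6)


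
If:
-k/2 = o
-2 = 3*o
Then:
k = 4/3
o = -2/3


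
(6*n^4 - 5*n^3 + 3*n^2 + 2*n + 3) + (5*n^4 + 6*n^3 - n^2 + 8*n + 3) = 11*n^4 + n^3 + 2*n^2 + 10*n + 6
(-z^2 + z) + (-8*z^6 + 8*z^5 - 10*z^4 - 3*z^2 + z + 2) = -8*z^6 + 8*z^5 - 10*z^4 - 4*z^2 + 2*z + 2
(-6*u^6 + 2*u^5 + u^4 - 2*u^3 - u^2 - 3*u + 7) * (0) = 0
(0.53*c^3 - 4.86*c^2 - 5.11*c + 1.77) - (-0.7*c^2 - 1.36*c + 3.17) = 0.53*c^3 - 4.16*c^2 - 3.75*c - 1.4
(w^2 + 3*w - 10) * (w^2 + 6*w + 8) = w^4 + 9*w^3 + 16*w^2 - 36*w - 80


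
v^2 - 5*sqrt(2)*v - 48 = (v - 8*sqrt(2))*(v + 3*sqrt(2))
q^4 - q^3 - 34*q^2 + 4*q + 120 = (q - 6)*(q - 2)*(q + 2)*(q + 5)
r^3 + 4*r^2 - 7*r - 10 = (r - 2)*(r + 1)*(r + 5)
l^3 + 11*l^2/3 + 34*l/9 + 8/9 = (l + 1/3)*(l + 4/3)*(l + 2)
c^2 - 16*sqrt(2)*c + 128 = (c - 8*sqrt(2))^2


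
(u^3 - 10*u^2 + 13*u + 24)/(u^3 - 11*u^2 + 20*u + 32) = (u - 3)/(u - 4)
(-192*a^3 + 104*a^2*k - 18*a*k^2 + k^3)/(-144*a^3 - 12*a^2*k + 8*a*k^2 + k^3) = (48*a^2 - 14*a*k + k^2)/(36*a^2 + 12*a*k + k^2)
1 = 1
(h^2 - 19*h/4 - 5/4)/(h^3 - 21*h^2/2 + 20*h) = (4*h^2 - 19*h - 5)/(2*h*(2*h^2 - 21*h + 40))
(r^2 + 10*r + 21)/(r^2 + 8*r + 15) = (r + 7)/(r + 5)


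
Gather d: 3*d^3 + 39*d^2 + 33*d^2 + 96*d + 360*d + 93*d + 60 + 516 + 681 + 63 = 3*d^3 + 72*d^2 + 549*d + 1320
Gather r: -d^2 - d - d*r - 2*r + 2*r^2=-d^2 - d + 2*r^2 + r*(-d - 2)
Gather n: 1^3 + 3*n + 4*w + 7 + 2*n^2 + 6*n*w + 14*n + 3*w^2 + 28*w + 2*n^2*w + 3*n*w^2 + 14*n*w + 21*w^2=n^2*(2*w + 2) + n*(3*w^2 + 20*w + 17) + 24*w^2 + 32*w + 8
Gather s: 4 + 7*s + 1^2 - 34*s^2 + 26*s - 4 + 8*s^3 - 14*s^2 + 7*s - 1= 8*s^3 - 48*s^2 + 40*s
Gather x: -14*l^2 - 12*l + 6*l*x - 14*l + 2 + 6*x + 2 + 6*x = -14*l^2 - 26*l + x*(6*l + 12) + 4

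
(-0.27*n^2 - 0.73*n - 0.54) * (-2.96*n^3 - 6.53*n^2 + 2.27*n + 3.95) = 0.7992*n^5 + 3.9239*n^4 + 5.7524*n^3 + 0.8026*n^2 - 4.1093*n - 2.133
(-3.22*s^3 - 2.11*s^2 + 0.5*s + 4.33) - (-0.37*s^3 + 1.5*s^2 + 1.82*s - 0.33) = -2.85*s^3 - 3.61*s^2 - 1.32*s + 4.66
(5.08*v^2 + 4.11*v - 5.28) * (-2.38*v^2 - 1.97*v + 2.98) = -12.0904*v^4 - 19.7894*v^3 + 19.6081*v^2 + 22.6494*v - 15.7344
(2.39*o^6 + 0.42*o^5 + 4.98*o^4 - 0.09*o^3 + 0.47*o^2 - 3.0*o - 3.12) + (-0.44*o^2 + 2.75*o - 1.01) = 2.39*o^6 + 0.42*o^5 + 4.98*o^4 - 0.09*o^3 + 0.03*o^2 - 0.25*o - 4.13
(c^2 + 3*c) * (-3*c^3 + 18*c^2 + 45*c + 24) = -3*c^5 + 9*c^4 + 99*c^3 + 159*c^2 + 72*c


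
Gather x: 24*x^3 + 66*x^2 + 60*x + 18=24*x^3 + 66*x^2 + 60*x + 18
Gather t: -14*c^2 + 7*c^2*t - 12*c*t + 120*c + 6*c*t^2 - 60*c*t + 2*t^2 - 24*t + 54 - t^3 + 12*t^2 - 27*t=-14*c^2 + 120*c - t^3 + t^2*(6*c + 14) + t*(7*c^2 - 72*c - 51) + 54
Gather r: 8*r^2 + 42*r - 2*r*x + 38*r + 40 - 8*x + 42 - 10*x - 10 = 8*r^2 + r*(80 - 2*x) - 18*x + 72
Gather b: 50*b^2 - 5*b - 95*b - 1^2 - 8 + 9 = 50*b^2 - 100*b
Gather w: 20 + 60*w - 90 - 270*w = -210*w - 70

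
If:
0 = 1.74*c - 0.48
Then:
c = 0.28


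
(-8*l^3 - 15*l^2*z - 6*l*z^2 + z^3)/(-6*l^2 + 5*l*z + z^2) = (-8*l^3 - 15*l^2*z - 6*l*z^2 + z^3)/(-6*l^2 + 5*l*z + z^2)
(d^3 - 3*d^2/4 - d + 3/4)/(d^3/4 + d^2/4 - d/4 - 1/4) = (4*d - 3)/(d + 1)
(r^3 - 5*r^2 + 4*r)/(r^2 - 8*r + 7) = r*(r - 4)/(r - 7)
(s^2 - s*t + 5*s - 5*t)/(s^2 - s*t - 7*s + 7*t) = (s + 5)/(s - 7)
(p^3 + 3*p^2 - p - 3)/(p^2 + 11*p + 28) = (p^3 + 3*p^2 - p - 3)/(p^2 + 11*p + 28)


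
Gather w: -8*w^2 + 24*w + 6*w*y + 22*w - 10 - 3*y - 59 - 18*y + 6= -8*w^2 + w*(6*y + 46) - 21*y - 63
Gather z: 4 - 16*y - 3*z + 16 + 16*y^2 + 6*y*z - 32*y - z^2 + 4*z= 16*y^2 - 48*y - z^2 + z*(6*y + 1) + 20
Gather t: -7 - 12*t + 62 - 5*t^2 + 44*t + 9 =-5*t^2 + 32*t + 64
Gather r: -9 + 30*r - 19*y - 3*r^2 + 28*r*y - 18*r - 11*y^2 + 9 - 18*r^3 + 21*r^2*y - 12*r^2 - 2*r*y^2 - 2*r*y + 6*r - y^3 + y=-18*r^3 + r^2*(21*y - 15) + r*(-2*y^2 + 26*y + 18) - y^3 - 11*y^2 - 18*y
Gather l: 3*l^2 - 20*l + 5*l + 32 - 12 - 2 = 3*l^2 - 15*l + 18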